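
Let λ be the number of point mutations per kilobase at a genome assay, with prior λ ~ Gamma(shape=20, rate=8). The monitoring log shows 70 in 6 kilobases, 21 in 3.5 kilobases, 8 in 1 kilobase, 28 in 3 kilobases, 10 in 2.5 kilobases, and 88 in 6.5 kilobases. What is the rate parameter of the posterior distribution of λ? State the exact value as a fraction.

Total count: 70 + 21 + 8 + 28 + 10 + 88 = 225.
Total exposure: 6 + 3.5 + 1 + 3 + 2.5 + 6.5 = 22.5 kilobases.
Conjugate update: add total count to the shape and total exposure to the rate, giving Gamma(245, 61/2).

61/2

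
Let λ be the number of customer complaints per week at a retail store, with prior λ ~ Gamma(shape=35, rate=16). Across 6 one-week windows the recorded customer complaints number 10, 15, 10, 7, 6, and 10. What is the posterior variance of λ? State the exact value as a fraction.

93/484

Total count: 10 + 15 + 10 + 7 + 6 + 10 = 58.
Total exposure: 6 weeks.
The Gamma prior is conjugate for the Poisson rate, so λ | data ~ Gamma(35+58, 16+6) = Gamma(93, 22).
Posterior variance = α'/β'² = 93/484.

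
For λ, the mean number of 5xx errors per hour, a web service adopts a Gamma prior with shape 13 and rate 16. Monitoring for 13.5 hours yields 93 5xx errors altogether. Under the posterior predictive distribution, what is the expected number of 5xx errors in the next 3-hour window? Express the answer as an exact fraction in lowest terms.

Total count 93 over total exposure 13.5 hours.
The Gamma prior is conjugate for the Poisson rate, so λ | data ~ Gamma(13+93, 16+13.5) = Gamma(106, 59/2).
Predictive mean over a 3-hour window = T·E[λ|data] = 3·106/(59/2) = 636/59.

636/59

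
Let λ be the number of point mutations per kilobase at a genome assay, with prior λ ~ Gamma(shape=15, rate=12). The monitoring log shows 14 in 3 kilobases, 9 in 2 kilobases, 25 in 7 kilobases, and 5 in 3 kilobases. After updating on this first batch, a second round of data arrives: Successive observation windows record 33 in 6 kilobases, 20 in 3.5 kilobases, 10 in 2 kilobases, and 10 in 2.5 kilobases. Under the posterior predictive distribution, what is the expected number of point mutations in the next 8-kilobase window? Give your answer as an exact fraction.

Total count: 14 + 9 + 25 + 5 = 53.
Total exposure: 3 + 2 + 7 + 3 = 15 kilobases.
After the first batch: Gamma(15 + 53, 12 + 15) = Gamma(68, 27).
Total count: 33 + 20 + 10 + 10 = 73.
Total exposure: 6 + 3.5 + 2 + 2.5 = 14 kilobases.
After the second batch: Gamma(68 + 73, 27 + 14) = Gamma(141, 41).
Predictive mean over an 8-kilobase window = T·E[λ|data] = 8·141/41 = 1128/41.

1128/41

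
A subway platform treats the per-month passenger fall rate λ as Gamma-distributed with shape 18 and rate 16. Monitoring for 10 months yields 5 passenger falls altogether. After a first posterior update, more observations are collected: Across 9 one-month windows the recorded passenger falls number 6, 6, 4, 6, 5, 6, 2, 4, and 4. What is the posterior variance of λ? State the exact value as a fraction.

66/1225

Total count 5 over total exposure 10 months.
After the first batch: Gamma(18 + 5, 16 + 10) = Gamma(23, 26).
Total count: 6 + 6 + 4 + 6 + 5 + 6 + 2 + 4 + 4 = 43.
Total exposure: 9 months.
After the second batch: Gamma(23 + 43, 26 + 9) = Gamma(66, 35).
Posterior variance = α'/β'² = 66/1225.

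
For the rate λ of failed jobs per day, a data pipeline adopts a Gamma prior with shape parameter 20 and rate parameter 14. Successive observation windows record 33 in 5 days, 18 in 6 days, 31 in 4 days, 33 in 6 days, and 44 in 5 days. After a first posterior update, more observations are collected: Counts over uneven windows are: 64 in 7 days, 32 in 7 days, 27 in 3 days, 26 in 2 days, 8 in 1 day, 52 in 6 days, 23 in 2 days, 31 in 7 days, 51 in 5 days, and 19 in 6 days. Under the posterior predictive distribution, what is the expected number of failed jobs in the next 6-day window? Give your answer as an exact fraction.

1536/43

Total count: 33 + 18 + 31 + 33 + 44 = 159.
Total exposure: 5 + 6 + 4 + 6 + 5 = 26 days.
After the first batch: Gamma(20 + 159, 14 + 26) = Gamma(179, 40).
Total count: 64 + 32 + 27 + 26 + 8 + 52 + 23 + 31 + 51 + 19 = 333.
Total exposure: 7 + 7 + 3 + 2 + 1 + 6 + 2 + 7 + 5 + 6 = 46 days.
After the second batch: Gamma(179 + 333, 40 + 46) = Gamma(512, 86).
Predictive mean over a 6-day window = T·E[λ|data] = 6·512/86 = 1536/43.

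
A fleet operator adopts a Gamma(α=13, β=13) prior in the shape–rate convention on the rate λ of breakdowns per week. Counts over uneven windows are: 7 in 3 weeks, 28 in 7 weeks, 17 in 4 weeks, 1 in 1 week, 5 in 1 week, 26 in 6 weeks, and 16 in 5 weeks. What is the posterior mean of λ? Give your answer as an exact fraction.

Total count: 7 + 28 + 17 + 1 + 5 + 26 + 16 = 100.
Total exposure: 3 + 7 + 4 + 1 + 1 + 6 + 5 = 27 weeks.
Conjugate update: add total count to the shape and total exposure to the rate, giving Gamma(113, 40).
Posterior mean = α'/β' = 113/40.

113/40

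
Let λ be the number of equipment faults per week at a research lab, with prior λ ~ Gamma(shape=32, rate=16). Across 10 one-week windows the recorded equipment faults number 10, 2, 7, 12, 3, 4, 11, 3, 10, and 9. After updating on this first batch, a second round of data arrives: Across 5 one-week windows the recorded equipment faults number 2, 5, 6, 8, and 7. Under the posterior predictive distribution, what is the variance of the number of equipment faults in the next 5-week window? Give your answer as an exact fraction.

23580/961

Total count: 10 + 2 + 7 + 12 + 3 + 4 + 11 + 3 + 10 + 9 = 71.
Total exposure: 10 weeks.
After the first batch: Gamma(32 + 71, 16 + 10) = Gamma(103, 26).
Total count: 2 + 5 + 6 + 8 + 7 = 28.
Total exposure: 5 weeks.
After the second batch: Gamma(103 + 28, 26 + 5) = Gamma(131, 31).
The posterior predictive for a window of length T is Negative Binomial with variance T·α'·(β'+T)/β'² = 5·131·36/961 = 23580/961.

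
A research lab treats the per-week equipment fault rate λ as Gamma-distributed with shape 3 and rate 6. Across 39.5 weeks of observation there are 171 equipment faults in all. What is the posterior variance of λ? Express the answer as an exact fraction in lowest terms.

696/8281

Total count 171 over total exposure 39.5 weeks.
By Gamma–Poisson conjugacy, the posterior is Gamma(α + Σx, β + Σt) = Gamma(3 + 171, 6 + 39.5) = Gamma(174, 91/2).
Posterior variance = α'/β'² = 174/(8281/4) = 696/8281.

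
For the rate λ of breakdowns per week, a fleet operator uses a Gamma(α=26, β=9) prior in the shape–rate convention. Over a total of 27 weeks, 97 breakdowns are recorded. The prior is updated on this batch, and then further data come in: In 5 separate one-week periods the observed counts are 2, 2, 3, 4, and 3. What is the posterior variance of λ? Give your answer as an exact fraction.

Total count 97 over total exposure 27 weeks.
After the first batch: Gamma(26 + 97, 9 + 27) = Gamma(123, 36).
Total count: 2 + 2 + 3 + 4 + 3 = 14.
Total exposure: 5 weeks.
After the second batch: Gamma(123 + 14, 36 + 5) = Gamma(137, 41).
Posterior variance = α'/β'² = 137/1681.

137/1681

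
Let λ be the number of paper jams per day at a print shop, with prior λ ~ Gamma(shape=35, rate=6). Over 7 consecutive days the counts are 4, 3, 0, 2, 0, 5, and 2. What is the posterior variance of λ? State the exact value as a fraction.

Total count: 4 + 3 + 0 + 2 + 0 + 5 + 2 = 16.
Total exposure: 7 days.
Posterior: α' = 35 + 16 = 51, β' = 6 + 7 = 13.
Posterior variance = α'/β'² = 51/169.

51/169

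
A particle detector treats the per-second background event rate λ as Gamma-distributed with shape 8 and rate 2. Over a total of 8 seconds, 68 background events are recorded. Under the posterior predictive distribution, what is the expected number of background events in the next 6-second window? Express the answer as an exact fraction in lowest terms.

Total count 68 over total exposure 8 seconds.
Conjugate update: add total count to the shape and total exposure to the rate, giving Gamma(76, 10).
Predictive mean over a 6-second window = T·E[λ|data] = 6·76/10 = 228/5.

228/5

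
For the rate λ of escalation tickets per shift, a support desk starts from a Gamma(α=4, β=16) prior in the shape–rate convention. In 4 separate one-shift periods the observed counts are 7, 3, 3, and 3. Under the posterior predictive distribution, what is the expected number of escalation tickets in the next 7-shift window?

7

Total count: 7 + 3 + 3 + 3 = 16.
Total exposure: 4 shifts.
Conjugate update: add total count to the shape and total exposure to the rate, giving Gamma(20, 20).
Predictive mean over a 7-shift window = T·E[λ|data] = 7·20/20 = 7.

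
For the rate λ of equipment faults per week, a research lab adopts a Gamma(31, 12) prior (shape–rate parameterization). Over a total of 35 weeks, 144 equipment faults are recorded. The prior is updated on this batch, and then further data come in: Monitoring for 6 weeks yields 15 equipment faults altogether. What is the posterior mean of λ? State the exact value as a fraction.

190/53

Total count 144 over total exposure 35 weeks.
After the first batch: Gamma(31 + 144, 12 + 35) = Gamma(175, 47).
Total count 15 over total exposure 6 weeks.
After the second batch: Gamma(175 + 15, 47 + 6) = Gamma(190, 53).
Posterior mean = α'/β' = 190/53.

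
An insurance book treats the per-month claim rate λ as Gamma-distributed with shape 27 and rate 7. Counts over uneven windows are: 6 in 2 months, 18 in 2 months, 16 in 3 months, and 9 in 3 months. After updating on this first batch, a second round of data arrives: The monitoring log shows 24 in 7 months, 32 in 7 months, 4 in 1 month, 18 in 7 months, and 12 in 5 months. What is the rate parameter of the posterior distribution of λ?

Total count: 6 + 18 + 16 + 9 = 49.
Total exposure: 2 + 2 + 3 + 3 = 10 months.
After the first batch: Gamma(27 + 49, 7 + 10) = Gamma(76, 17).
Total count: 24 + 32 + 4 + 18 + 12 = 90.
Total exposure: 7 + 7 + 1 + 7 + 5 = 27 months.
After the second batch: Gamma(76 + 90, 17 + 27) = Gamma(166, 44).

44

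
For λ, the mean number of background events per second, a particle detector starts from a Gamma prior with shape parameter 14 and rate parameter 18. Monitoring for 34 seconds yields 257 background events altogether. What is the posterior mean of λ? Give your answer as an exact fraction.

Total count 257 over total exposure 34 seconds.
Gamma(α, β) with Poisson data over total exposure Σt gives posterior Gamma(α+Σx, β+Σt) = Gamma(271, 52).
Posterior mean = α'/β' = 271/52.

271/52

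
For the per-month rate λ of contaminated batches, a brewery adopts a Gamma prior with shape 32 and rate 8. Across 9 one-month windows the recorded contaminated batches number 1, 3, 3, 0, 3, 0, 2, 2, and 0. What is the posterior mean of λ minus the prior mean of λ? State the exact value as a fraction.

-22/17

Total count: 1 + 3 + 3 + 0 + 3 + 0 + 2 + 2 + 0 = 14.
Total exposure: 9 months.
The Gamma prior is conjugate for the Poisson rate, so λ | data ~ Gamma(32+14, 8+9) = Gamma(46, 17).
Posterior mean = 46/17 = 46/17; prior mean = 32/8 = 4. Difference = 46/17 − 4 = -22/17.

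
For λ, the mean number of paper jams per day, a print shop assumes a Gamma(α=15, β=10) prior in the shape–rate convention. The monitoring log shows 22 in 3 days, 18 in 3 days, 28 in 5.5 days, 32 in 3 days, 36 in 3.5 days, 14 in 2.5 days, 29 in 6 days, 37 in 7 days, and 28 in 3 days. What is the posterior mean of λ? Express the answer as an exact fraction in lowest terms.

Total count: 22 + 18 + 28 + 32 + 36 + 14 + 29 + 37 + 28 = 244.
Total exposure: 3 + 3 + 5.5 + 3 + 3.5 + 2.5 + 6 + 7 + 3 = 36.5 days.
Posterior: α' = 15 + 244 = 259, β' = 10 + 36.5 = 93/2.
Posterior mean = α'/β' = 259/(93/2) = 518/93.

518/93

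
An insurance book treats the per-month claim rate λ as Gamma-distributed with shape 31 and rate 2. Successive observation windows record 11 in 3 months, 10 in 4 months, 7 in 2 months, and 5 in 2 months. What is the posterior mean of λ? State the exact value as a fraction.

64/13

Total count: 11 + 10 + 7 + 5 = 33.
Total exposure: 3 + 4 + 2 + 2 = 11 months.
Posterior: α' = 31 + 33 = 64, β' = 2 + 11 = 13.
Posterior mean = α'/β' = 64/13.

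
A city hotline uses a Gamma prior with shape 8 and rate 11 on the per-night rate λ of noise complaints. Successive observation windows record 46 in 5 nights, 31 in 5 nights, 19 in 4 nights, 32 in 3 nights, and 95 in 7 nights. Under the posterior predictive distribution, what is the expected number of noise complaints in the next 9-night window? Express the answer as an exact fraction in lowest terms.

Total count: 46 + 31 + 19 + 32 + 95 = 223.
Total exposure: 5 + 5 + 4 + 3 + 7 = 24 nights.
The Gamma prior is conjugate for the Poisson rate, so λ | data ~ Gamma(8+223, 11+24) = Gamma(231, 35).
Predictive mean over a 9-night window = T·E[λ|data] = 9·231/35 = 297/5.

297/5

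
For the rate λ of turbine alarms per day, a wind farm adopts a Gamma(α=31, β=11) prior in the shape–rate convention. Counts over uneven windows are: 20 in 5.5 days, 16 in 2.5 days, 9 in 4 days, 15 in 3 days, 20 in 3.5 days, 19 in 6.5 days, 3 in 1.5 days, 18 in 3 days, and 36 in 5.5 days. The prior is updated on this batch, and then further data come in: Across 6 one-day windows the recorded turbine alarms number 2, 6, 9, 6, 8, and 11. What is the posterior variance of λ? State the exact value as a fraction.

229/2704

Total count: 20 + 16 + 9 + 15 + 20 + 19 + 3 + 18 + 36 = 156.
Total exposure: 5.5 + 2.5 + 4 + 3 + 3.5 + 6.5 + 1.5 + 3 + 5.5 = 35 days.
After the first batch: Gamma(31 + 156, 11 + 35) = Gamma(187, 46).
Total count: 2 + 6 + 9 + 6 + 8 + 11 = 42.
Total exposure: 6 days.
After the second batch: Gamma(187 + 42, 46 + 6) = Gamma(229, 52).
Posterior variance = α'/β'² = 229/2704.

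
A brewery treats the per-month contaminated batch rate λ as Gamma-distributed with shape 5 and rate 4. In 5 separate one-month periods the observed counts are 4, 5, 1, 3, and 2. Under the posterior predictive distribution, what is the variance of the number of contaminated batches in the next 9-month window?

40

Total count: 4 + 5 + 1 + 3 + 2 = 15.
Total exposure: 5 months.
Posterior: α' = 5 + 15 = 20, β' = 4 + 5 = 9.
The posterior predictive for a window of length T is Negative Binomial with variance T·α'·(β'+T)/β'² = 9·20·18/81 = 40.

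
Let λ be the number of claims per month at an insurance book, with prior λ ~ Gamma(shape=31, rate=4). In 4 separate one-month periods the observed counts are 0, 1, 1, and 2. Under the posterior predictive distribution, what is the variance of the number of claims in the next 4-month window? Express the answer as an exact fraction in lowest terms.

Total count: 0 + 1 + 1 + 2 = 4.
Total exposure: 4 months.
Gamma(α, β) with Poisson data over total exposure Σt gives posterior Gamma(α+Σx, β+Σt) = Gamma(35, 8).
The posterior predictive for a window of length T is Negative Binomial with variance T·α'·(β'+T)/β'² = 4·35·12/64 = 105/4.

105/4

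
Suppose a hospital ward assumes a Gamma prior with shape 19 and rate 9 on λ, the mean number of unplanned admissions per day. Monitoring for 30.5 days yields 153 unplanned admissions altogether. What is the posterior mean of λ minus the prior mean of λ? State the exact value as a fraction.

1595/711

Total count 153 over total exposure 30.5 days.
The Gamma prior is conjugate for the Poisson rate, so λ | data ~ Gamma(19+153, 9+30.5) = Gamma(172, 79/2).
Posterior mean = 172/(79/2) = 344/79; prior mean = 19/9 = 19/9. Difference = 344/79 − 19/9 = 1595/711.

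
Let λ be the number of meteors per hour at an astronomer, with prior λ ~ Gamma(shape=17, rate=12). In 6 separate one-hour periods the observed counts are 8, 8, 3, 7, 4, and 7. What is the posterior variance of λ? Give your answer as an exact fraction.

1/6

Total count: 8 + 8 + 3 + 7 + 4 + 7 = 37.
Total exposure: 6 hours.
Gamma(α, β) with Poisson data over total exposure Σt gives posterior Gamma(α+Σx, β+Σt) = Gamma(54, 18).
Posterior variance = α'/β'² = 54/324 = 1/6.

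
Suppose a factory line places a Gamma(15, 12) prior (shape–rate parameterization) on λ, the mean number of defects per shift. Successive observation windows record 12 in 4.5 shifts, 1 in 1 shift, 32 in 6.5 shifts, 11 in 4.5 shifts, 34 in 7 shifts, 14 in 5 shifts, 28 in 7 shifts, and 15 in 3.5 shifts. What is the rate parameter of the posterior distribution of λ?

51

Total count: 12 + 1 + 32 + 11 + 34 + 14 + 28 + 15 = 147.
Total exposure: 4.5 + 1 + 6.5 + 4.5 + 7 + 5 + 7 + 3.5 = 39 shifts.
Gamma(α, β) with Poisson data over total exposure Σt gives posterior Gamma(α+Σx, β+Σt) = Gamma(162, 51).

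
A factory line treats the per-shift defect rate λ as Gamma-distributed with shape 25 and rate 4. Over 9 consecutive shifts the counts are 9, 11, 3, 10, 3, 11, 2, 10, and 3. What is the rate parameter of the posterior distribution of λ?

13

Total count: 9 + 11 + 3 + 10 + 3 + 11 + 2 + 10 + 3 = 62.
Total exposure: 9 shifts.
Conjugate update: add total count to the shape and total exposure to the rate, giving Gamma(87, 13).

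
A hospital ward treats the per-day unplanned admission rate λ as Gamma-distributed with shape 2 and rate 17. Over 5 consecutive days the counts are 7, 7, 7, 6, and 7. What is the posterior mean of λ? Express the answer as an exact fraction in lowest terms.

18/11

Total count: 7 + 7 + 7 + 6 + 7 = 34.
Total exposure: 5 days.
The Gamma prior is conjugate for the Poisson rate, so λ | data ~ Gamma(2+34, 17+5) = Gamma(36, 22).
Posterior mean = α'/β' = 36/22 = 18/11.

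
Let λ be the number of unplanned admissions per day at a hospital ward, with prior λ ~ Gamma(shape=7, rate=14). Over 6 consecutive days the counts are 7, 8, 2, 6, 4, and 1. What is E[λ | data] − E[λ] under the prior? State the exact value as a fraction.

5/4

Total count: 7 + 8 + 2 + 6 + 4 + 1 = 28.
Total exposure: 6 days.
By Gamma–Poisson conjugacy, the posterior is Gamma(α + Σx, β + Σt) = Gamma(7 + 28, 14 + 6) = Gamma(35, 20).
Posterior mean = 35/20 = 7/4; prior mean = 7/14 = 1/2. Difference = 7/4 − 1/2 = 5/4.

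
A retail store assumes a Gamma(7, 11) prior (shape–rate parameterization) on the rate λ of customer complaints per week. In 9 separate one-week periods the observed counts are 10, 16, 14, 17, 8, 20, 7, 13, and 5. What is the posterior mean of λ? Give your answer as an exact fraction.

Total count: 10 + 16 + 14 + 17 + 8 + 20 + 7 + 13 + 5 = 110.
Total exposure: 9 weeks.
Posterior: α' = 7 + 110 = 117, β' = 11 + 9 = 20.
Posterior mean = α'/β' = 117/20.

117/20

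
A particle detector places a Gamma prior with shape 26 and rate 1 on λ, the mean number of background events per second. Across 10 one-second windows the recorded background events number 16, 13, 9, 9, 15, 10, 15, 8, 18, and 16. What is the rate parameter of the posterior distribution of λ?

Total count: 16 + 13 + 9 + 9 + 15 + 10 + 15 + 8 + 18 + 16 = 129.
Total exposure: 10 seconds.
By Gamma–Poisson conjugacy, the posterior is Gamma(α + Σx, β + Σt) = Gamma(26 + 129, 1 + 10) = Gamma(155, 11).

11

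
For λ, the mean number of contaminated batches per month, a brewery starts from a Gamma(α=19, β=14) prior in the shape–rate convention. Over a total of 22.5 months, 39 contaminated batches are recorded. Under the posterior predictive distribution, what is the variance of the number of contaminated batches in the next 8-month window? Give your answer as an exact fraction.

Total count 39 over total exposure 22.5 months.
By Gamma–Poisson conjugacy, the posterior is Gamma(α + Σx, β + Σt) = Gamma(19 + 39, 14 + 22.5) = Gamma(58, 73/2).
The posterior predictive for a window of length T is Negative Binomial with variance T·α'·(β'+T)/β'² = 8·58·(89/2)/(5329/4) = 82592/5329.

82592/5329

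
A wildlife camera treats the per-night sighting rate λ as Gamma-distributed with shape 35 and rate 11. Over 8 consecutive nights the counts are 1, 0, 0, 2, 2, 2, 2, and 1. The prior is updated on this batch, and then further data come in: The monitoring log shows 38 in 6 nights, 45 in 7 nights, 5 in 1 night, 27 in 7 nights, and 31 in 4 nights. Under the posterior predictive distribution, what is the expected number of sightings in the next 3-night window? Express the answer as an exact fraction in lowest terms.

Total count: 1 + 0 + 0 + 2 + 2 + 2 + 2 + 1 = 10.
Total exposure: 8 nights.
After the first batch: Gamma(35 + 10, 11 + 8) = Gamma(45, 19).
Total count: 38 + 45 + 5 + 27 + 31 = 146.
Total exposure: 6 + 7 + 1 + 7 + 4 = 25 nights.
After the second batch: Gamma(45 + 146, 19 + 25) = Gamma(191, 44).
Predictive mean over a 3-night window = T·E[λ|data] = 3·191/44 = 573/44.

573/44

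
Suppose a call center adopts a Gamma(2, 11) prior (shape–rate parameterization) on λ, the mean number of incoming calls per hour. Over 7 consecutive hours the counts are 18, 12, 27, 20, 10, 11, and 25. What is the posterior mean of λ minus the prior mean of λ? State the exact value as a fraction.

Total count: 18 + 12 + 27 + 20 + 10 + 11 + 25 = 123.
Total exposure: 7 hours.
Posterior: α' = 2 + 123 = 125, β' = 11 + 7 = 18.
Posterior mean = 125/18 = 125/18; prior mean = 2/11 = 2/11. Difference = 125/18 − 2/11 = 1339/198.

1339/198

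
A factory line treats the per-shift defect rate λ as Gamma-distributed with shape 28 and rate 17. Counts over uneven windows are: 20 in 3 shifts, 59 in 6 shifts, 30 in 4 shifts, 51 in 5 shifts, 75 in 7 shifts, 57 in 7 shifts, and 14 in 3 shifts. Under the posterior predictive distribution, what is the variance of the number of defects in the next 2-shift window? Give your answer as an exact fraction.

4509/338

Total count: 20 + 59 + 30 + 51 + 75 + 57 + 14 = 306.
Total exposure: 3 + 6 + 4 + 5 + 7 + 7 + 3 = 35 shifts.
The Gamma prior is conjugate for the Poisson rate, so λ | data ~ Gamma(28+306, 17+35) = Gamma(334, 52).
The posterior predictive for a window of length T is Negative Binomial with variance T·α'·(β'+T)/β'² = 2·334·54/2704 = 4509/338.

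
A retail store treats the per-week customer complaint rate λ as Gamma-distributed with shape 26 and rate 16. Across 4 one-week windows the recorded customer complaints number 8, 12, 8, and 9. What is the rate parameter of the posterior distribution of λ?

20

Total count: 8 + 12 + 8 + 9 = 37.
Total exposure: 4 weeks.
Posterior: α' = 26 + 37 = 63, β' = 16 + 4 = 20.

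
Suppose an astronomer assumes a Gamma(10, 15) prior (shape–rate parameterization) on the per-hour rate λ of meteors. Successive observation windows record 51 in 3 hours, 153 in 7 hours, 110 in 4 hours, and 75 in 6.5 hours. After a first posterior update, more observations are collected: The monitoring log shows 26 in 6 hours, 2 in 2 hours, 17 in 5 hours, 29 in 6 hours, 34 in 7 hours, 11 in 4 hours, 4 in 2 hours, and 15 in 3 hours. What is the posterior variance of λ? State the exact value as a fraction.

Total count: 51 + 153 + 110 + 75 = 389.
Total exposure: 3 + 7 + 4 + 6.5 = 20.5 hours.
After the first batch: Gamma(10 + 389, 15 + 20.5) = Gamma(399, 71/2).
Total count: 26 + 2 + 17 + 29 + 34 + 11 + 4 + 15 = 138.
Total exposure: 6 + 2 + 5 + 6 + 7 + 4 + 2 + 3 = 35 hours.
After the second batch: Gamma(399 + 138, 71/2 + 35) = Gamma(537, 141/2).
Posterior variance = α'/β'² = 537/(19881/4) = 716/6627.

716/6627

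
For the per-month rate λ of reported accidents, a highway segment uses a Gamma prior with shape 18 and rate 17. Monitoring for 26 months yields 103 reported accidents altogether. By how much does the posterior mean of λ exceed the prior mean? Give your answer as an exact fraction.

Total count 103 over total exposure 26 months.
Posterior: α' = 18 + 103 = 121, β' = 17 + 26 = 43.
Posterior mean = 121/43 = 121/43; prior mean = 18/17 = 18/17. Difference = 121/43 − 18/17 = 1283/731.

1283/731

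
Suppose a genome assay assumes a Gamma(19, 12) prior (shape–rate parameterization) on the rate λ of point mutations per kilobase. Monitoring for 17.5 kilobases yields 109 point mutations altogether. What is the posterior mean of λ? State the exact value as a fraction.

256/59

Total count 109 over total exposure 17.5 kilobases.
Conjugate update: add total count to the shape and total exposure to the rate, giving Gamma(128, 59/2).
Posterior mean = α'/β' = 128/(59/2) = 256/59.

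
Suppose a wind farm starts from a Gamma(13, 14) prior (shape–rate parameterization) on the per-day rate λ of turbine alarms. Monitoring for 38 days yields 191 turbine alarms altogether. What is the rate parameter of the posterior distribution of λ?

52

Total count 191 over total exposure 38 days.
By Gamma–Poisson conjugacy, the posterior is Gamma(α + Σx, β + Σt) = Gamma(13 + 191, 14 + 38) = Gamma(204, 52).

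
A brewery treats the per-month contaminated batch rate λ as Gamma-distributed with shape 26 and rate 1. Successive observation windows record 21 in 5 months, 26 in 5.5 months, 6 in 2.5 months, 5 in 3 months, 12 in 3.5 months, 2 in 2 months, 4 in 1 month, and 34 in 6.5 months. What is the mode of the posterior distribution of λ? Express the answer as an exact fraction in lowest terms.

9/2

Total count: 21 + 26 + 6 + 5 + 12 + 2 + 4 + 34 = 110.
Total exposure: 5 + 5.5 + 2.5 + 3 + 3.5 + 2 + 1 + 6.5 = 29 months.
Posterior: α' = 26 + 110 = 136, β' = 1 + 29 = 30.
Posterior mode = (α'−1)/β' = 135/30 = 9/2.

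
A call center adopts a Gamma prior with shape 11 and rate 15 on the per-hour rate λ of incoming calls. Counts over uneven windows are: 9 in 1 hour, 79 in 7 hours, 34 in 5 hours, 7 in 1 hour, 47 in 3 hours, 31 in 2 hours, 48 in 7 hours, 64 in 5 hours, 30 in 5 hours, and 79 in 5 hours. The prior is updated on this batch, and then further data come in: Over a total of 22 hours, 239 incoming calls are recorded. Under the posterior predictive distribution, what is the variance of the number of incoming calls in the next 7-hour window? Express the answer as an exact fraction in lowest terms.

67235/1014

Total count: 9 + 79 + 34 + 7 + 47 + 31 + 48 + 64 + 30 + 79 = 428.
Total exposure: 1 + 7 + 5 + 1 + 3 + 2 + 7 + 5 + 5 + 5 = 41 hours.
After the first batch: Gamma(11 + 428, 15 + 41) = Gamma(439, 56).
Total count 239 over total exposure 22 hours.
After the second batch: Gamma(439 + 239, 56 + 22) = Gamma(678, 78).
The posterior predictive for a window of length T is Negative Binomial with variance T·α'·(β'+T)/β'² = 7·678·85/6084 = 67235/1014.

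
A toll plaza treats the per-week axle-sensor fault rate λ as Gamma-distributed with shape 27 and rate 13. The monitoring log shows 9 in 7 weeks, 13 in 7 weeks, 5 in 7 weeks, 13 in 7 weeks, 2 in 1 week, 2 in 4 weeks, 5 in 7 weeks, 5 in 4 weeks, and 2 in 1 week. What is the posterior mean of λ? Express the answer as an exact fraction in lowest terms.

83/58

Total count: 9 + 13 + 5 + 13 + 2 + 2 + 5 + 5 + 2 = 56.
Total exposure: 7 + 7 + 7 + 7 + 1 + 4 + 7 + 4 + 1 = 45 weeks.
Gamma(α, β) with Poisson data over total exposure Σt gives posterior Gamma(α+Σx, β+Σt) = Gamma(83, 58).
Posterior mean = α'/β' = 83/58.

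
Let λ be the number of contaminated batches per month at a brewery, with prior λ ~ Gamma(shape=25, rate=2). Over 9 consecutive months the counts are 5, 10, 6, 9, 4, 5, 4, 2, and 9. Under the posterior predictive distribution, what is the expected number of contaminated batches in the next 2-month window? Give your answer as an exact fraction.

Total count: 5 + 10 + 6 + 9 + 4 + 5 + 4 + 2 + 9 = 54.
Total exposure: 9 months.
The Gamma prior is conjugate for the Poisson rate, so λ | data ~ Gamma(25+54, 2+9) = Gamma(79, 11).
Predictive mean over a 2-month window = T·E[λ|data] = 2·79/11 = 158/11.

158/11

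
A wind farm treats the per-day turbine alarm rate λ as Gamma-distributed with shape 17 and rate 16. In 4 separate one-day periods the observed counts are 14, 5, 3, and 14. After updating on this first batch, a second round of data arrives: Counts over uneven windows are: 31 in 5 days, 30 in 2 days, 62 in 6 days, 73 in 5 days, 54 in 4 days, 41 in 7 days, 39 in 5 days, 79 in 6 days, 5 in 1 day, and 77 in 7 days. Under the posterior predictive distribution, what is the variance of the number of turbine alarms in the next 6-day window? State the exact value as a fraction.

Total count: 14 + 5 + 3 + 14 = 36.
Total exposure: 4 days.
After the first batch: Gamma(17 + 36, 16 + 4) = Gamma(53, 20).
Total count: 31 + 30 + 62 + 73 + 54 + 41 + 39 + 79 + 5 + 77 = 491.
Total exposure: 5 + 2 + 6 + 5 + 4 + 7 + 5 + 6 + 1 + 7 = 48 days.
After the second batch: Gamma(53 + 491, 20 + 48) = Gamma(544, 68).
The posterior predictive for a window of length T is Negative Binomial with variance T·α'·(β'+T)/β'² = 6·544·74/4624 = 888/17.

888/17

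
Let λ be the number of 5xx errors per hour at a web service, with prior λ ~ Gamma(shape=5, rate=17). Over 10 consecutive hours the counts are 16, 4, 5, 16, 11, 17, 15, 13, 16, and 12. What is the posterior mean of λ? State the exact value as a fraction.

Total count: 16 + 4 + 5 + 16 + 11 + 17 + 15 + 13 + 16 + 12 = 125.
Total exposure: 10 hours.
Conjugate update: add total count to the shape and total exposure to the rate, giving Gamma(130, 27).
Posterior mean = α'/β' = 130/27.

130/27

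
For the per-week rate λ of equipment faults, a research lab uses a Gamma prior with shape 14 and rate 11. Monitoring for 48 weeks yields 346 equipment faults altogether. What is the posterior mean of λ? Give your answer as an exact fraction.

360/59

Total count 346 over total exposure 48 weeks.
By Gamma–Poisson conjugacy, the posterior is Gamma(α + Σx, β + Σt) = Gamma(14 + 346, 11 + 48) = Gamma(360, 59).
Posterior mean = α'/β' = 360/59.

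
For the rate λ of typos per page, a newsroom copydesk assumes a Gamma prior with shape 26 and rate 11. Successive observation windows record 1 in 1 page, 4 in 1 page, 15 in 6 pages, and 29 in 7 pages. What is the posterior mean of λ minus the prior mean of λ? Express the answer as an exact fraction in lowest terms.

149/286

Total count: 1 + 4 + 15 + 29 = 49.
Total exposure: 1 + 1 + 6 + 7 = 15 pages.
Posterior: α' = 26 + 49 = 75, β' = 11 + 15 = 26.
Posterior mean = 75/26 = 75/26; prior mean = 26/11 = 26/11. Difference = 75/26 − 26/11 = 149/286.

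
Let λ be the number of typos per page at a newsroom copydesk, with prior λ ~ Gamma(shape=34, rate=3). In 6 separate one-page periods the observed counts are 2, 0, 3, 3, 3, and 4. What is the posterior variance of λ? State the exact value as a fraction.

Total count: 2 + 0 + 3 + 3 + 3 + 4 = 15.
Total exposure: 6 pages.
The Gamma prior is conjugate for the Poisson rate, so λ | data ~ Gamma(34+15, 3+6) = Gamma(49, 9).
Posterior variance = α'/β'² = 49/81.

49/81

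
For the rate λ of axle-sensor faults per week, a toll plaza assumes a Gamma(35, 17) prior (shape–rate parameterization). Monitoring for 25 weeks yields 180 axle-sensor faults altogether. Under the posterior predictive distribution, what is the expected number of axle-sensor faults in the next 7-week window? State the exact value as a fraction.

Total count 180 over total exposure 25 weeks.
Posterior: α' = 35 + 180 = 215, β' = 17 + 25 = 42.
Predictive mean over a 7-week window = T·E[λ|data] = 7·215/42 = 215/6.

215/6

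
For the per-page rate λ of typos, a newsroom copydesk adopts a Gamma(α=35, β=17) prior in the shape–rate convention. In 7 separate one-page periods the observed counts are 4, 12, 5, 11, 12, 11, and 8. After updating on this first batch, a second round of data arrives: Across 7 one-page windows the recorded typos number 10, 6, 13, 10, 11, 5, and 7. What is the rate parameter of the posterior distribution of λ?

Total count: 4 + 12 + 5 + 11 + 12 + 11 + 8 = 63.
Total exposure: 7 pages.
After the first batch: Gamma(35 + 63, 17 + 7) = Gamma(98, 24).
Total count: 10 + 6 + 13 + 10 + 11 + 5 + 7 = 62.
Total exposure: 7 pages.
After the second batch: Gamma(98 + 62, 24 + 7) = Gamma(160, 31).

31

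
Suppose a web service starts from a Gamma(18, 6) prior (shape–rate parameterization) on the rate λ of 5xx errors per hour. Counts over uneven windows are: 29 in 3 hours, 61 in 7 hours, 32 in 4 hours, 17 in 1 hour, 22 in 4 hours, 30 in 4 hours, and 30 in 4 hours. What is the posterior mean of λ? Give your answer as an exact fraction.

239/33

Total count: 29 + 61 + 32 + 17 + 22 + 30 + 30 = 221.
Total exposure: 3 + 7 + 4 + 1 + 4 + 4 + 4 = 27 hours.
Gamma(α, β) with Poisson data over total exposure Σt gives posterior Gamma(α+Σx, β+Σt) = Gamma(239, 33).
Posterior mean = α'/β' = 239/33.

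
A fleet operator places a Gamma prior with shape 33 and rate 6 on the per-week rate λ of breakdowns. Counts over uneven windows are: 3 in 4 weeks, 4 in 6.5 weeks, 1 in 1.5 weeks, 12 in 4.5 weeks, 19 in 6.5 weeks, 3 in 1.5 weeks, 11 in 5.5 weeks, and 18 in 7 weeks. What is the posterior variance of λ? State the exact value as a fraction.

104/1849

Total count: 3 + 4 + 1 + 12 + 19 + 3 + 11 + 18 = 71.
Total exposure: 4 + 6.5 + 1.5 + 4.5 + 6.5 + 1.5 + 5.5 + 7 = 37 weeks.
Posterior: α' = 33 + 71 = 104, β' = 6 + 37 = 43.
Posterior variance = α'/β'² = 104/1849.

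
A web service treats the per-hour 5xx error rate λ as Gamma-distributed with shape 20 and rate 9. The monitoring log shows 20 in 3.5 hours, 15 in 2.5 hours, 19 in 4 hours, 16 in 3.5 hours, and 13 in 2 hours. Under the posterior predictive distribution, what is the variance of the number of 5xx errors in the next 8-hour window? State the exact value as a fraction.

Total count: 20 + 15 + 19 + 16 + 13 = 83.
Total exposure: 3.5 + 2.5 + 4 + 3.5 + 2 = 15.5 hours.
Posterior: α' = 20 + 83 = 103, β' = 9 + 15.5 = 49/2.
The posterior predictive for a window of length T is Negative Binomial with variance T·α'·(β'+T)/β'² = 8·103·(65/2)/(2401/4) = 107120/2401.

107120/2401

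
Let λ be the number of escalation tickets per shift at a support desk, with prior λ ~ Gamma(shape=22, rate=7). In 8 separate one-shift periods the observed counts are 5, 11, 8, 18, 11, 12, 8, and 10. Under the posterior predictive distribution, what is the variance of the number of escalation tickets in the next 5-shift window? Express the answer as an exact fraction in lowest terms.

Total count: 5 + 11 + 8 + 18 + 11 + 12 + 8 + 10 = 83.
Total exposure: 8 shifts.
Gamma(α, β) with Poisson data over total exposure Σt gives posterior Gamma(α+Σx, β+Σt) = Gamma(105, 15).
The posterior predictive for a window of length T is Negative Binomial with variance T·α'·(β'+T)/β'² = 5·105·20/225 = 140/3.

140/3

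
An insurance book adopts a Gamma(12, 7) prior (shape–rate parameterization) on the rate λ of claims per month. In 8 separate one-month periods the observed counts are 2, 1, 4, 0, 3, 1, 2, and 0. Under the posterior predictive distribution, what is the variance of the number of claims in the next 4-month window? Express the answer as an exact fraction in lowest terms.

76/9

Total count: 2 + 1 + 4 + 0 + 3 + 1 + 2 + 0 = 13.
Total exposure: 8 months.
The Gamma prior is conjugate for the Poisson rate, so λ | data ~ Gamma(12+13, 7+8) = Gamma(25, 15).
The posterior predictive for a window of length T is Negative Binomial with variance T·α'·(β'+T)/β'² = 4·25·19/225 = 76/9.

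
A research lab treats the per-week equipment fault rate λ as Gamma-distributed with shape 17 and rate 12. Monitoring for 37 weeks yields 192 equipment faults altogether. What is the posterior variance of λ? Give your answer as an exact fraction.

209/2401

Total count 192 over total exposure 37 weeks.
By Gamma–Poisson conjugacy, the posterior is Gamma(α + Σx, β + Σt) = Gamma(17 + 192, 12 + 37) = Gamma(209, 49).
Posterior variance = α'/β'² = 209/2401.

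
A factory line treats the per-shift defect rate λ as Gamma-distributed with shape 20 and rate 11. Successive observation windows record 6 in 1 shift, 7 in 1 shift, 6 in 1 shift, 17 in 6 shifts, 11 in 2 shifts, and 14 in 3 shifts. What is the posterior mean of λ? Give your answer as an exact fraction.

Total count: 6 + 7 + 6 + 17 + 11 + 14 = 61.
Total exposure: 1 + 1 + 1 + 6 + 2 + 3 = 14 shifts.
The Gamma prior is conjugate for the Poisson rate, so λ | data ~ Gamma(20+61, 11+14) = Gamma(81, 25).
Posterior mean = α'/β' = 81/25.

81/25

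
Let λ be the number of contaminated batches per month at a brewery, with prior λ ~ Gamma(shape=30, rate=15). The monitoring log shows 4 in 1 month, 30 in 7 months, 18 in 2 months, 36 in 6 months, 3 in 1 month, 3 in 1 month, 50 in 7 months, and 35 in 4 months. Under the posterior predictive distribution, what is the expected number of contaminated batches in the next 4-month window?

19

Total count: 4 + 30 + 18 + 36 + 3 + 3 + 50 + 35 = 179.
Total exposure: 1 + 7 + 2 + 6 + 1 + 1 + 7 + 4 = 29 months.
The Gamma prior is conjugate for the Poisson rate, so λ | data ~ Gamma(30+179, 15+29) = Gamma(209, 44).
Predictive mean over a 4-month window = T·E[λ|data] = 4·209/44 = 19.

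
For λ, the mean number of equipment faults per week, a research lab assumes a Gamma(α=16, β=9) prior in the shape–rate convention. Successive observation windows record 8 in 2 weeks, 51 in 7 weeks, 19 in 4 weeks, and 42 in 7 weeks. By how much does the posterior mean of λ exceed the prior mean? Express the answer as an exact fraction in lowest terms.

Total count: 8 + 51 + 19 + 42 = 120.
Total exposure: 2 + 7 + 4 + 7 = 20 weeks.
Conjugate update: add total count to the shape and total exposure to the rate, giving Gamma(136, 29).
Posterior mean = 136/29 = 136/29; prior mean = 16/9 = 16/9. Difference = 136/29 − 16/9 = 760/261.

760/261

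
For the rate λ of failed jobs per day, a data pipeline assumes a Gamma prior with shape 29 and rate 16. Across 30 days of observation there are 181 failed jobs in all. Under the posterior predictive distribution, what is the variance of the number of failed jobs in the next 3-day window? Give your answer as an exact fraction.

15435/1058

Total count 181 over total exposure 30 days.
By Gamma–Poisson conjugacy, the posterior is Gamma(α + Σx, β + Σt) = Gamma(29 + 181, 16 + 30) = Gamma(210, 46).
The posterior predictive for a window of length T is Negative Binomial with variance T·α'·(β'+T)/β'² = 3·210·49/2116 = 15435/1058.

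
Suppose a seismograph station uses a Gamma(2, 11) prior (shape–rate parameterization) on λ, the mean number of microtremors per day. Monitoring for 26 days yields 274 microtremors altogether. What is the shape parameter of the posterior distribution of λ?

Total count 274 over total exposure 26 days.
Conjugate update: add total count to the shape and total exposure to the rate, giving Gamma(276, 37).

276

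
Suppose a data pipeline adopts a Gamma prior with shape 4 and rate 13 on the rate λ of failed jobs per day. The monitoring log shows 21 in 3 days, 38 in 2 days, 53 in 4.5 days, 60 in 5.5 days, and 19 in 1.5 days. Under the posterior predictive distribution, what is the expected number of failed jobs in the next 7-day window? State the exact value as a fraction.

2730/59

Total count: 21 + 38 + 53 + 60 + 19 = 191.
Total exposure: 3 + 2 + 4.5 + 5.5 + 1.5 = 16.5 days.
Gamma(α, β) with Poisson data over total exposure Σt gives posterior Gamma(α+Σx, β+Σt) = Gamma(195, 59/2).
Predictive mean over a 7-day window = T·E[λ|data] = 7·195/(59/2) = 2730/59.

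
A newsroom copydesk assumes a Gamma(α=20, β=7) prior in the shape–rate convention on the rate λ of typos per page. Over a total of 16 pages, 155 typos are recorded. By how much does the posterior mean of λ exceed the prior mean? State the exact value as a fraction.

Total count 155 over total exposure 16 pages.
Posterior: α' = 20 + 155 = 175, β' = 7 + 16 = 23.
Posterior mean = 175/23 = 175/23; prior mean = 20/7 = 20/7. Difference = 175/23 − 20/7 = 765/161.

765/161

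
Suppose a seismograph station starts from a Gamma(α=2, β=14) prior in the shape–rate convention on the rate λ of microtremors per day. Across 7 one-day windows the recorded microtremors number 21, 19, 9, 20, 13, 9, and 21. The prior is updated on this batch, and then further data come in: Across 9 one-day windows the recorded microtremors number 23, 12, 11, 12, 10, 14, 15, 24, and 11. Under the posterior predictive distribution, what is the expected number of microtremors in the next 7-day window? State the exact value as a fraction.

Total count: 21 + 19 + 9 + 20 + 13 + 9 + 21 = 112.
Total exposure: 7 days.
After the first batch: Gamma(2 + 112, 14 + 7) = Gamma(114, 21).
Total count: 23 + 12 + 11 + 12 + 10 + 14 + 15 + 24 + 11 = 132.
Total exposure: 9 days.
After the second batch: Gamma(114 + 132, 21 + 9) = Gamma(246, 30).
Predictive mean over a 7-day window = T·E[λ|data] = 7·246/30 = 287/5.

287/5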